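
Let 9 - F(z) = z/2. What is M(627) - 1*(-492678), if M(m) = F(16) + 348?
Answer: 493027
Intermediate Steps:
F(z) = 9 - z/2
M(m) = 349 (M(m) = (9 - ½*16) + 348 = (9 - 8) + 348 = 1 + 348 = 349)
M(627) - 1*(-492678) = 349 - 1*(-492678) = 349 + 492678 = 493027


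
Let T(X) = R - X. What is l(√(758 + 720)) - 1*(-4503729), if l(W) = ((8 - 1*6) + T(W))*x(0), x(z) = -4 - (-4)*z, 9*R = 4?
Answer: 40533473/9 + 4*√1478 ≈ 4.5039e+6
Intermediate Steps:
R = 4/9 (R = (⅑)*4 = 4/9 ≈ 0.44444)
T(X) = 4/9 - X
x(z) = -4 + 4*z
l(W) = -88/9 + 4*W (l(W) = ((8 - 1*6) + (4/9 - W))*(-4 + 4*0) = ((8 - 6) + (4/9 - W))*(-4 + 0) = (2 + (4/9 - W))*(-4) = (22/9 - W)*(-4) = -88/9 + 4*W)
l(√(758 + 720)) - 1*(-4503729) = (-88/9 + 4*√(758 + 720)) - 1*(-4503729) = (-88/9 + 4*√1478) + 4503729 = 40533473/9 + 4*√1478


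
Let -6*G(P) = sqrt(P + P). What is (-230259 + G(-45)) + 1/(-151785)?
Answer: -34949862316/151785 - I*sqrt(10)/2 ≈ -2.3026e+5 - 1.5811*I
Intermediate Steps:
G(P) = -sqrt(2)*sqrt(P)/6 (G(P) = -sqrt(P + P)/6 = -sqrt(2)*sqrt(P)/6)
(-230259 + G(-45)) + 1/(-151785) = (-230259 - sqrt(2)*sqrt(-45)/6) + 1/(-151785) = (-230259 - sqrt(2)*3*I*sqrt(5)/6) - 1/151785 = (-230259 - I*sqrt(10)/2) - 1/151785 = -34949862316/151785 - I*sqrt(10)/2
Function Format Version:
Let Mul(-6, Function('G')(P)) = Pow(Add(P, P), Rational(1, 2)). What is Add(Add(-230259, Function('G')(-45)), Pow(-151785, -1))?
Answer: Add(Rational(-34949862316, 151785), Mul(Rational(-1, 2), I, Pow(10, Rational(1, 2)))) ≈ Add(-2.3026e+5, Mul(-1.5811, I))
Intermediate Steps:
Function('G')(P) = Mul(Rational(-1, 6), Pow(2, Rational(1, 2)), Pow(P, Rational(1, 2))) (Function('G')(P) = Mul(Rational(-1, 6), Pow(Add(P, P), Rational(1, 2))) = Mul(Rational(-1, 6), Pow(Mul(2, P), Rational(1, 2))) = Mul(Rational(-1, 6), Mul(Pow(2, Rational(1, 2)), Pow(P, Rational(1, 2)))) = Mul(Rational(-1, 6), Pow(2, Rational(1, 2)), Pow(P, Rational(1, 2))))
Add(Add(-230259, Function('G')(-45)), Pow(-151785, -1)) = Add(Add(-230259, Mul(Rational(-1, 6), Pow(2, Rational(1, 2)), Pow(-45, Rational(1, 2)))), Pow(-151785, -1)) = Add(Add(-230259, Mul(Rational(-1, 6), Pow(2, Rational(1, 2)), Mul(3, I, Pow(5, Rational(1, 2))))), Rational(-1, 151785)) = Add(Add(-230259, Mul(Rational(-1, 2), I, Pow(10, Rational(1, 2)))), Rational(-1, 151785)) = Add(Rational(-34949862316, 151785), Mul(Rational(-1, 2), I, Pow(10, Rational(1, 2))))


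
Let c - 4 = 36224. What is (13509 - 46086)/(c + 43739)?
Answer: -32577/79967 ≈ -0.40738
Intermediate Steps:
c = 36228 (c = 4 + 36224 = 36228)
(13509 - 46086)/(c + 43739) = (13509 - 46086)/(36228 + 43739) = -32577/79967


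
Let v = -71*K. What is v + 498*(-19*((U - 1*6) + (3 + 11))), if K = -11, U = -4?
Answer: -37067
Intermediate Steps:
v = 781 (v = -71*(-11) = 781)
v + 498*(-19*((U - 1*6) + (3 + 11))) = 781 + 498*(-19*((-4 - 1*6) + (3 + 11))) = 781 + 498*(-19*((-4 - 6) + 14)) = 781 + 498*(-19*(-10 + 14)) = 781 + 498*(-19*4) = 781 + 498*(-76) = 781 - 37848 = -37067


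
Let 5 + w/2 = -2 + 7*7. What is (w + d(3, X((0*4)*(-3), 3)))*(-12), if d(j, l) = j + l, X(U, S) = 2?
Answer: -1068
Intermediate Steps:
w = 84 (w = -10 + 2*(-2 + 7*7) = -10 + 2*(-2 + 49) = -10 + 2*47 = -10 + 94 = 84)
(w + d(3, X((0*4)*(-3), 3)))*(-12) = (84 + (3 + 2))*(-12) = (84 + 5)*(-12) = 89*(-12) = -1068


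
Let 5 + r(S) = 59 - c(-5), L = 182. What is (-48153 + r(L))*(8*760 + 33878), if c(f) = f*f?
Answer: -1922938792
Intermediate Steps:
c(f) = f²
r(S) = 29 (r(S) = -5 + (59 - 1*(-5)²) = -5 + (59 - 1*25) = -5 + (59 - 25) = -5 + 34 = 29)
(-48153 + r(L))*(8*760 + 33878) = (-48153 + 29)*(8*760 + 33878) = -48124*(6080 + 33878) = -48124*39958 = -1922938792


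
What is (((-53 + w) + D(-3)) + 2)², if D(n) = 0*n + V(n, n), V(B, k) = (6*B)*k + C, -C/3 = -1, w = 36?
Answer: 1764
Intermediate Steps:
C = 3 (C = -3*(-1) = 3)
V(B, k) = 3 + 6*B*k (V(B, k) = (6*B)*k + 3 = 6*B*k + 3 = 3 + 6*B*k)
D(n) = 3 + 6*n² (D(n) = 0*n + (3 + 6*n*n) = 0 + (3 + 6*n²) = 3 + 6*n²)
(((-53 + w) + D(-3)) + 2)² = (((-53 + 36) + (3 + 6*(-3)²)) + 2)² = ((-17 + (3 + 6*9)) + 2)² = ((-17 + (3 + 54)) + 2)² = ((-17 + 57) + 2)² = (40 + 2)² = 42² = 1764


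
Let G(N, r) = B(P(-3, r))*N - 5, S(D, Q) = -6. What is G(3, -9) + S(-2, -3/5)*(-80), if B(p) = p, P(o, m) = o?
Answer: 466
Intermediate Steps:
G(N, r) = -5 - 3*N (G(N, r) = -3*N - 5 = -5 - 3*N)
G(3, -9) + S(-2, -3/5)*(-80) = (-5 - 3*3) - 6*(-80) = (-5 - 9) + 480 = -14 + 480 = 466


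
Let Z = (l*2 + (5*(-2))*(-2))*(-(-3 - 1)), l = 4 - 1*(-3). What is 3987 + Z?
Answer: 4123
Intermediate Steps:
l = 7 (l = 4 + 3 = 7)
Z = 136 (Z = (7*2 + (5*(-2))*(-2))*(-(-3 - 1)) = (14 - 10*(-2))*(-1*(-4)) = (14 + 20)*4 = 34*4 = 136)
3987 + Z = 3987 + 136 = 4123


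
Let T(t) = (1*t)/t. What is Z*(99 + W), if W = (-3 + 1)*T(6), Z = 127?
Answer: 12319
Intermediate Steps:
T(t) = 1 (T(t) = t/t = 1)
W = -2 (W = (-3 + 1)*1 = -2*1 = -2)
Z*(99 + W) = 127*(99 - 2) = 127*97 = 12319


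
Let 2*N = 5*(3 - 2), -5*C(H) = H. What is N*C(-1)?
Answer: ½ ≈ 0.50000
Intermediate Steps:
C(H) = -H/5
N = 5/2 (N = (5*(3 - 2))/2 = (5*1)/2 = (½)*5 = 5/2 ≈ 2.5000)
N*C(-1) = 5*(-⅕*(-1))/2 = (5/2)*(⅕) = ½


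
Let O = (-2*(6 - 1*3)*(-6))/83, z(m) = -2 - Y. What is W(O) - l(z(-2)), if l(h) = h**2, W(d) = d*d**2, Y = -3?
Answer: -525131/571787 ≈ -0.91840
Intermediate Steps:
z(m) = 1 (z(m) = -2 - 1*(-3) = -2 + 3 = 1)
O = 36/83 (O = (-2*(6 - 3)*(-6))*(1/83) = (-2*3*(-6))*(1/83) = -6*(-6)*(1/83) = 36*(1/83) = 36/83 ≈ 0.43373)
W(d) = d**3
W(O) - l(z(-2)) = (36/83)**3 - 1*1**2 = 46656/571787 - 1*1 = 46656/571787 - 1 = -525131/571787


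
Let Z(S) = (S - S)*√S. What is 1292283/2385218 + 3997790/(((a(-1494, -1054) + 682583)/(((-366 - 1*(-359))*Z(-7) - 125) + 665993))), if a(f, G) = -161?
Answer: 1058242037938110731/271287539666 ≈ 3.9008e+6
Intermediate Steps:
Z(S) = 0 (Z(S) = 0*√S = 0)
1292283/2385218 + 3997790/(((a(-1494, -1054) + 682583)/(((-366 - 1*(-359))*Z(-7) - 125) + 665993))) = 1292283/2385218 + 3997790/(((-161 + 682583)/(((-366 - 1*(-359))*0 - 125) + 665993))) = 1292283*(1/2385218) + 3997790/((682422/(((-366 + 359)*0 - 125) + 665993))) = 1292283/2385218 + 3997790/((682422/((-7*0 - 125) + 665993))) = 1292283/2385218 + 3997790/((682422/((0 - 125) + 665993))) = 1292283/2385218 + 3997790/((682422/(-125 + 665993))) = 1292283/2385218 + 3997790/((682422/665868)) = 1292283/2385218 + 3997790/((682422*(1/665868))) = 1292283/2385218 + 3997790/(113737/110978) = 1292283/2385218 + 3997790*(110978/113737) = 1292283/2385218 + 443666738620/113737 = 1058242037938110731/271287539666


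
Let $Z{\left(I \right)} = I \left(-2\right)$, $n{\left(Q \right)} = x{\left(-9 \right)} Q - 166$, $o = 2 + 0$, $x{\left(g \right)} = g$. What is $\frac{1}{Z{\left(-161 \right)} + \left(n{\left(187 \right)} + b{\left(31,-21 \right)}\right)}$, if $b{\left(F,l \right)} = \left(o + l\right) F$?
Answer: $- \frac{1}{2116} \approx -0.00047259$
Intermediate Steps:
$o = 2$
$b{\left(F,l \right)} = F \left(2 + l\right)$ ($b{\left(F,l \right)} = \left(2 + l\right) F = F \left(2 + l\right)$)
$n{\left(Q \right)} = -166 - 9 Q$ ($n{\left(Q \right)} = - 9 Q - 166 = -166 - 9 Q$)
$Z{\left(I \right)} = - 2 I$
$\frac{1}{Z{\left(-161 \right)} + \left(n{\left(187 \right)} + b{\left(31,-21 \right)}\right)} = \frac{1}{\left(-2\right) \left(-161\right) + \left(\left(-166 - 1683\right) + 31 \left(2 - 21\right)\right)} = \frac{1}{322 + \left(\left(-166 - 1683\right) + 31 \left(-19\right)\right)} = \frac{1}{322 - 2438} = \frac{1}{-2116} = - \frac{1}{2116}$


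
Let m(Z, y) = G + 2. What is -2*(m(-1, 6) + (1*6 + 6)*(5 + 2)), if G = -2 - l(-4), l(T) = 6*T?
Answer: -216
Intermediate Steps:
G = 22 (G = -2 - 6*(-4) = -2 - 1*(-24) = -2 + 24 = 22)
m(Z, y) = 24 (m(Z, y) = 22 + 2 = 24)
-2*(m(-1, 6) + (1*6 + 6)*(5 + 2)) = -2*(24 + (1*6 + 6)*(5 + 2)) = -2*(24 + (6 + 6)*7) = -2*(24 + 12*7) = -2*(24 + 84) = -2*108 = -216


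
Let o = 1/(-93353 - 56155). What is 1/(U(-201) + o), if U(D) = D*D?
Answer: 149508/6040272707 ≈ 2.4752e-5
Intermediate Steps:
U(D) = D**2
o = -1/149508 (o = 1/(-149508) = -1/149508 ≈ -6.6886e-6)
1/(U(-201) + o) = 1/((-201)**2 - 1/149508) = 1/(40401 - 1/149508) = 1/(6040272707/149508) = 149508/6040272707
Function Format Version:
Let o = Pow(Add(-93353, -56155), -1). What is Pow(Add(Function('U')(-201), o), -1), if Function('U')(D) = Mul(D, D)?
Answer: Rational(149508, 6040272707) ≈ 2.4752e-5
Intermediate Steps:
Function('U')(D) = Pow(D, 2)
o = Rational(-1, 149508) (o = Pow(-149508, -1) = Rational(-1, 149508) ≈ -6.6886e-6)
Pow(Add(Function('U')(-201), o), -1) = Pow(Add(Pow(-201, 2), Rational(-1, 149508)), -1) = Pow(Add(40401, Rational(-1, 149508)), -1) = Pow(Rational(6040272707, 149508), -1) = Rational(149508, 6040272707)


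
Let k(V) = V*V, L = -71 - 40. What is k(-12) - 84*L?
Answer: 9468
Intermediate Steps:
L = -111
k(V) = V²
k(-12) - 84*L = (-12)² - 84*(-111) = 144 + 9324 = 9468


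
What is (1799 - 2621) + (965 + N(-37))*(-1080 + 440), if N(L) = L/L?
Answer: -619062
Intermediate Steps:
N(L) = 1
(1799 - 2621) + (965 + N(-37))*(-1080 + 440) = (1799 - 2621) + (965 + 1)*(-1080 + 440) = -822 + 966*(-640) = -822 - 618240 = -619062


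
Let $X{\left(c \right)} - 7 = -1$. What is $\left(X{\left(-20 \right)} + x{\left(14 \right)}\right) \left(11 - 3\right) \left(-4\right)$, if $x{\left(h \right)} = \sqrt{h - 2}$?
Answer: $-192 - 64 \sqrt{3} \approx -302.85$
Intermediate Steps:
$X{\left(c \right)} = 6$ ($X{\left(c \right)} = 7 - 1 = 6$)
$x{\left(h \right)} = \sqrt{-2 + h}$
$\left(X{\left(-20 \right)} + x{\left(14 \right)}\right) \left(11 - 3\right) \left(-4\right) = \left(6 + \sqrt{-2 + 14}\right) \left(11 - 3\right) \left(-4\right) = \left(6 + \sqrt{12}\right) 8 \left(-4\right) = \left(6 + 2 \sqrt{3}\right) \left(-32\right) = -192 - 64 \sqrt{3}$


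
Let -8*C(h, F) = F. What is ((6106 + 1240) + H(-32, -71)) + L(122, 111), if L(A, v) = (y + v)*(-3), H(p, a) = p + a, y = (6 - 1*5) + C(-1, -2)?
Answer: 27625/4 ≈ 6906.3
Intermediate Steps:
C(h, F) = -F/8
y = 5/4 (y = (6 - 1*5) - ⅛*(-2) = (6 - 5) + ¼ = 1 + ¼ = 5/4 ≈ 1.2500)
H(p, a) = a + p
L(A, v) = -15/4 - 3*v (L(A, v) = (5/4 + v)*(-3) = -15/4 - 3*v)
((6106 + 1240) + H(-32, -71)) + L(122, 111) = ((6106 + 1240) + (-71 - 32)) + (-15/4 - 3*111) = (7346 - 103) + (-15/4 - 333) = 7243 - 1347/4 = 27625/4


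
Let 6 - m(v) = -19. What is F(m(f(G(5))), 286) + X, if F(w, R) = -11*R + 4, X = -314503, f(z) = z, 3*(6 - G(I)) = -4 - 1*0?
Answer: -317645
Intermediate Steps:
G(I) = 22/3 (G(I) = 6 - (-4 - 1*0)/3 = 6 - (-4 + 0)/3 = 6 - 1/3*(-4) = 6 + 4/3 = 22/3)
m(v) = 25 (m(v) = 6 - 1*(-19) = 6 + 19 = 25)
F(w, R) = 4 - 11*R
F(m(f(G(5))), 286) + X = (4 - 11*286) - 314503 = (4 - 3146) - 314503 = -3142 - 314503 = -317645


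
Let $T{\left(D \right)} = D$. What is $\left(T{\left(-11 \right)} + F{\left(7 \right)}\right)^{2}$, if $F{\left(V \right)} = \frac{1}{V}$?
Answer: $\frac{5776}{49} \approx 117.88$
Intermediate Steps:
$\left(T{\left(-11 \right)} + F{\left(7 \right)}\right)^{2} = \left(-11 + \frac{1}{7}\right)^{2} = \left(- \frac{76}{7}\right)^{2} = \frac{5776}{49}$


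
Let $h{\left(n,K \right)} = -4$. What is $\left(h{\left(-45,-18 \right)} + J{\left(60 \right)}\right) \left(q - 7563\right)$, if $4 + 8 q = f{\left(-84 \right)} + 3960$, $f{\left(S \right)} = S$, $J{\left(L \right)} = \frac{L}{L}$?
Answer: $21237$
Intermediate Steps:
$J{\left(L \right)} = 1$
$q = 484$ ($q = - \frac{1}{2} + \frac{-84 + 3960}{8} = - \frac{1}{2} + \frac{1}{8} \cdot 3876 = - \frac{1}{2} + \frac{969}{2} = 484$)
$\left(h{\left(-45,-18 \right)} + J{\left(60 \right)}\right) \left(q - 7563\right) = \left(-4 + 1\right) \left(484 - 7563\right) = \left(-3\right) \left(-7079\right) = 21237$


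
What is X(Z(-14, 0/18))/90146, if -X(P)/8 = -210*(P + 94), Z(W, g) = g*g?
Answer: 240/137 ≈ 1.7518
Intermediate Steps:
Z(W, g) = g**2
X(P) = 157920 + 1680*P (X(P) = -(-1680)*(P + 94) = -(-1680)*(94 + P) = -8*(-19740 - 210*P) = 157920 + 1680*P)
X(Z(-14, 0/18))/90146 = (157920 + 1680*(0/18)**2)/90146 = (157920 + 1680*(0*(1/18))**2)*(1/90146) = (157920 + 1680*0**2)*(1/90146) = (157920 + 1680*0)*(1/90146) = (157920 + 0)*(1/90146) = 157920*(1/90146) = 240/137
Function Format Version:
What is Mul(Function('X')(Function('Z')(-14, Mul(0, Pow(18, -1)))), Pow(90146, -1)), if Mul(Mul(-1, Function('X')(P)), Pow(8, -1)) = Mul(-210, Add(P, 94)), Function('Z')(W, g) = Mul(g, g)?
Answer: Rational(240, 137) ≈ 1.7518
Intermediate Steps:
Function('Z')(W, g) = Pow(g, 2)
Function('X')(P) = Add(157920, Mul(1680, P)) (Function('X')(P) = Mul(-8, Mul(-210, Add(P, 94))) = Mul(-8, Mul(-210, Add(94, P))) = Mul(-8, Add(-19740, Mul(-210, P))) = Add(157920, Mul(1680, P)))
Mul(Function('X')(Function('Z')(-14, Mul(0, Pow(18, -1)))), Pow(90146, -1)) = Mul(Add(157920, Mul(1680, Pow(Mul(0, Pow(18, -1)), 2))), Pow(90146, -1)) = Mul(Add(157920, Mul(1680, Pow(Mul(0, Rational(1, 18)), 2))), Rational(1, 90146)) = Mul(Add(157920, Mul(1680, Pow(0, 2))), Rational(1, 90146)) = Mul(Add(157920, Mul(1680, 0)), Rational(1, 90146)) = Mul(Add(157920, 0), Rational(1, 90146)) = Mul(157920, Rational(1, 90146)) = Rational(240, 137)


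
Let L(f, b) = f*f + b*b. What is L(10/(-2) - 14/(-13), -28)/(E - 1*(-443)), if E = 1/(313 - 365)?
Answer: 540388/299455 ≈ 1.8046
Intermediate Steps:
L(f, b) = b² + f² (L(f, b) = f² + b² = b² + f²)
E = -1/52 (E = 1/(-52) = -1/52 ≈ -0.019231)
L(10/(-2) - 14/(-13), -28)/(E - 1*(-443)) = ((-28)² + (10/(-2) - 14/(-13))²)/(-1/52 - 1*(-443)) = (784 + (10*(-½) - 14*(-1/13))²)/(-1/52 + 443) = (784 + (-5 + 14/13)²)/(23035/52) = (784 + (-51/13)²)*(52/23035) = (784 + 2601/169)*(52/23035) = (135097/169)*(52/23035) = 540388/299455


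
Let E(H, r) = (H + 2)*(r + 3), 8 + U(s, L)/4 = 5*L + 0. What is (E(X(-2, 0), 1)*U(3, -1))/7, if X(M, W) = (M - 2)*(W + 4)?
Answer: 416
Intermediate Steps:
X(M, W) = (-2 + M)*(4 + W)
U(s, L) = -32 + 20*L (U(s, L) = -32 + 4*(5*L + 0) = -32 + 4*(5*L) = -32 + 20*L)
E(H, r) = (2 + H)*(3 + r)
(E(X(-2, 0), 1)*U(3, -1))/7 = ((6 + 2*1 + 3*(-8 - 2*0 + 4*(-2) - 2*0) + (-8 - 2*0 + 4*(-2) - 2*0)*1)*(-32 + 20*(-1)))/7 = ((6 + 2 + 3*(-8 + 0 - 8 + 0) + (-8 + 0 - 8 + 0)*1)*(-32 - 20))*(1/7) = ((6 + 2 + 3*(-16) - 16*1)*(-52))*(1/7) = ((6 + 2 - 48 - 16)*(-52))*(1/7) = -56*(-52)*(1/7) = 2912*(1/7) = 416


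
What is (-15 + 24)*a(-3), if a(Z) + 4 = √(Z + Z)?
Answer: -36 + 9*I*√6 ≈ -36.0 + 22.045*I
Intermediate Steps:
a(Z) = -4 + √2*√Z (a(Z) = -4 + √(Z + Z) = -4 + √(2*Z) = -4 + √2*√Z)
(-15 + 24)*a(-3) = (-15 + 24)*(-4 + √2*√(-3)) = 9*(-4 + √2*(I*√3)) = 9*(-4 + I*√6) = -36 + 9*I*√6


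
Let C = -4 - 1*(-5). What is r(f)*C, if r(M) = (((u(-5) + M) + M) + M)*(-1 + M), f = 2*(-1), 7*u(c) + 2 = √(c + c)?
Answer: 132/7 - 3*I*√10/7 ≈ 18.857 - 1.3553*I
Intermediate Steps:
u(c) = -2/7 + √2*√c/7 (u(c) = -2/7 + √(c + c)/7 = -2/7 + √(2*c)/7 = -2/7 + (√2*√c)/7 = -2/7 + √2*√c/7)
f = -2
C = 1 (C = -4 + 5 = 1)
r(M) = (-1 + M)*(-2/7 + 3*M + I*√10/7) (r(M) = ((((-2/7 + √2*√(-5)/7) + M) + M) + M)*(-1 + M) = ((((-2/7 + √2*(I*√5)/7) + M) + M) + M)*(-1 + M) = ((((-2/7 + I*√10/7) + M) + M) + M)*(-1 + M) = (((-2/7 + M + I*√10/7) + M) + M)*(-1 + M) = ((-2/7 + 2*M + I*√10/7) + M)*(-1 + M) = (-2/7 + 3*M + I*√10/7)*(-1 + M) = (-1 + M)*(-2/7 + 3*M + I*√10/7))
r(f)*C = (2/7 + 3*(-2)² - 23/7*(-2) - I*√10/7 + (⅐)*I*(-2)*√10)*1 = (2/7 + 3*4 + 46/7 - I*√10/7 - 2*I*√10/7)*1 = (2/7 + 12 + 46/7 - I*√10/7 - 2*I*√10/7)*1 = (132/7 - 3*I*√10/7)*1 = 132/7 - 3*I*√10/7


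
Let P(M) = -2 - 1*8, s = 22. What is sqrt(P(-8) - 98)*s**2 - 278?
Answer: -278 + 2904*I*sqrt(3) ≈ -278.0 + 5029.9*I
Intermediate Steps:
P(M) = -10 (P(M) = -2 - 8 = -10)
sqrt(P(-8) - 98)*s**2 - 278 = sqrt(-10 - 98)*22**2 - 278 = sqrt(-108)*484 - 278 = (6*I*sqrt(3))*484 - 278 = 2904*I*sqrt(3) - 278 = -278 + 2904*I*sqrt(3)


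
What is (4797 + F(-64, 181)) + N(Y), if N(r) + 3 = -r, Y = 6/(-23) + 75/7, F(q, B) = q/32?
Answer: 769829/161 ≈ 4781.5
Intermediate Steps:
F(q, B) = q/32 (F(q, B) = q*(1/32) = q/32)
Y = 1683/161 (Y = 6*(-1/23) + 75*(1/7) = -6/23 + 75/7 = 1683/161 ≈ 10.453)
N(r) = -3 - r
(4797 + F(-64, 181)) + N(Y) = (4797 + (1/32)*(-64)) + (-3 - 1*1683/161) = (4797 - 2) + (-3 - 1683/161) = 4795 - 2166/161 = 769829/161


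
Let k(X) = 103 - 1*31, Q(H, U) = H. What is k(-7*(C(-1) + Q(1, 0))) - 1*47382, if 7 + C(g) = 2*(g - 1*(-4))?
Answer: -47310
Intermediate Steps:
C(g) = 1 + 2*g (C(g) = -7 + 2*(g - 1*(-4)) = -7 + 2*(g + 4) = -7 + 2*(4 + g) = -7 + (8 + 2*g) = 1 + 2*g)
k(X) = 72 (k(X) = 103 - 31 = 72)
k(-7*(C(-1) + Q(1, 0))) - 1*47382 = 72 - 1*47382 = 72 - 47382 = -47310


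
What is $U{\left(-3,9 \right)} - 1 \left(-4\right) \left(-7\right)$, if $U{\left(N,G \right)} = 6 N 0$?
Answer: $-28$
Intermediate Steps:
$U{\left(N,G \right)} = 0$
$U{\left(-3,9 \right)} - 1 \left(-4\right) \left(-7\right) = 0 - 1 \left(-4\right) \left(-7\right) = 0 - \left(-4\right) \left(-7\right) = 0 - 28 = -28$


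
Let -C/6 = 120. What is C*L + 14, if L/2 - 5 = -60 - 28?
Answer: 119534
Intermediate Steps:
C = -720 (C = -6*120 = -720)
L = -166 (L = 10 + 2*(-60 - 28) = 10 + 2*(-88) = 10 - 176 = -166)
C*L + 14 = -720*(-166) + 14 = 119520 + 14 = 119534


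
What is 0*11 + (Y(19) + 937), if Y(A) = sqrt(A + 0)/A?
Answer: 937 + sqrt(19)/19 ≈ 937.23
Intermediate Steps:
Y(A) = 1/sqrt(A) (Y(A) = sqrt(A)/A = 1/sqrt(A))
0*11 + (Y(19) + 937) = 0*11 + (1/sqrt(19) + 937) = 0 + (sqrt(19)/19 + 937) = 0 + (937 + sqrt(19)/19) = 937 + sqrt(19)/19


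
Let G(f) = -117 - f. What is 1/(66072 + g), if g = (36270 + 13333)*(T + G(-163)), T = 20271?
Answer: 1/1007850223 ≈ 9.9221e-10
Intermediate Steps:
g = 1007784151 (g = (36270 + 13333)*(20271 + (-117 - 1*(-163))) = 49603*(20271 + (-117 + 163)) = 49603*(20271 + 46) = 49603*20317 = 1007784151)
1/(66072 + g) = 1/(66072 + 1007784151) = 1/1007850223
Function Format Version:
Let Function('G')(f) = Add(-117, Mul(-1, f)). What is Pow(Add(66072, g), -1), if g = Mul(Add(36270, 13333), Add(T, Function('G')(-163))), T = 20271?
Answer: Rational(1, 1007850223) ≈ 9.9221e-10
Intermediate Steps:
g = 1007784151 (g = Mul(Add(36270, 13333), Add(20271, Add(-117, Mul(-1, -163)))) = Mul(49603, Add(20271, Add(-117, 163))) = Mul(49603, Add(20271, 46)) = Mul(49603, 20317) = 1007784151)
Pow(Add(66072, g), -1) = Pow(Add(66072, 1007784151), -1) = Pow(1007850223, -1) = Rational(1, 1007850223)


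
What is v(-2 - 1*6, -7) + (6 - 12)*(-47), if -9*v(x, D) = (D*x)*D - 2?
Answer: 2932/9 ≈ 325.78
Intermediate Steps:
v(x, D) = 2/9 - x*D²/9 (v(x, D) = -((D*x)*D - 2)/9 = -(x*D² - 2)/9 = -(-2 + x*D²)/9 = 2/9 - x*D²/9)
v(-2 - 1*6, -7) + (6 - 12)*(-47) = (2/9 - ⅑*(-2 - 1*6)*(-7)²) + (6 - 12)*(-47) = (2/9 - ⅑*(-2 - 6)*49) - 6*(-47) = (2/9 - ⅑*(-8)*49) + 282 = (2/9 + 392/9) + 282 = 394/9 + 282 = 2932/9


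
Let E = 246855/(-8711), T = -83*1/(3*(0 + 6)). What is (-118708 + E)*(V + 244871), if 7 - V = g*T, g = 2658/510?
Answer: -387556910192134487/13327830 ≈ -2.9079e+10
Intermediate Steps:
g = 443/85 (g = 2658*(1/510) = 443/85 ≈ 5.2118)
T = -83/18 (T = -83/(3*6) = -83/18 ≈ -4.6111)
E = -246855/8711 (E = 246855*(-1/8711) = -246855/8711 ≈ -28.338)
V = 47479/1530 (V = 7 - 443*(-83)/(85*18) = 7 - 1*(-36769/1530) = 7 + 36769/1530 = 47479/1530 ≈ 31.032)
(-118708 + E)*(V + 244871) = (-118708 - 246855/8711)*(47479/1530 + 244871) = -1034312243/8711*374700109/1530 = -387556910192134487/13327830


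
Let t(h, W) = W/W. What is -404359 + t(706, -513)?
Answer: -404358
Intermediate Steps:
t(h, W) = 1
-404359 + t(706, -513) = -404359 + 1 = -404358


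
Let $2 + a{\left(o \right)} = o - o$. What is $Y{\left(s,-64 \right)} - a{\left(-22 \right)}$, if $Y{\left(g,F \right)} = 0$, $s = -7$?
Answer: $2$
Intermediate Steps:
$a{\left(o \right)} = -2$ ($a{\left(o \right)} = -2 + \left(o - o\right) = -2 + 0 = -2$)
$Y{\left(s,-64 \right)} - a{\left(-22 \right)} = 0 - -2 = 0 + 2 = 2$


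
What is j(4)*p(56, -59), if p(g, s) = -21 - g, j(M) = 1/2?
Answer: -77/2 ≈ -38.500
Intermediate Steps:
j(M) = ½ (j(M) = 1*(½) = ½)
j(4)*p(56, -59) = (-21 - 1*56)/2 = (-21 - 56)/2 = (½)*(-77) = -77/2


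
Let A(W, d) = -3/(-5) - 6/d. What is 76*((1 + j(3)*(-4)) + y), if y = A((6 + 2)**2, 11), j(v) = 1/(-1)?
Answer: 21128/55 ≈ 384.15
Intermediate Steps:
j(v) = -1
A(W, d) = 3/5 - 6/d (A(W, d) = -3*(-1/5) - 6/d = 3/5 - 6/d)
y = 3/55 (y = 3/5 - 6/11 = 3/55 ≈ 0.054545)
76*((1 + j(3)*(-4)) + y) = 76*((1 - 1*(-4)) + 3/55) = 76*((1 + 4) + 3/55) = 76*(5 + 3/55) = 76*(278/55) = 21128/55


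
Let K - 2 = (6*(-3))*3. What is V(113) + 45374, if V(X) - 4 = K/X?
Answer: 5127662/113 ≈ 45378.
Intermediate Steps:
K = -52 (K = 2 + (6*(-3))*3 = 2 - 18*3 = 2 - 54 = -52)
V(X) = 4 - 52/X
V(113) + 45374 = (4 - 52/113) + 45374 = 400/113 + 45374 = 5127662/113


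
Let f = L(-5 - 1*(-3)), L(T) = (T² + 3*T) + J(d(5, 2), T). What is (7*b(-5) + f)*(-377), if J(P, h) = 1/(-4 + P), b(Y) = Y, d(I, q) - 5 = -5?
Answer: 56173/4 ≈ 14043.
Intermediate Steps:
d(I, q) = 0 (d(I, q) = 5 - 5 = 0)
L(T) = -¼ + T² + 3*T (L(T) = (T² + 3*T) + 1/(-4 + 0) = (T² + 3*T) + 1/(-4) = (T² + 3*T) - ¼ = -¼ + T² + 3*T)
f = -9/4 (f = -¼ + (-5 - 1*(-3))² + 3*(-5 - 1*(-3)) = -¼ + (-5 + 3)² + 3*(-5 + 3) = -¼ + (-2)² + 3*(-2) = -¼ + 4 - 6 = -9/4 ≈ -2.2500)
(7*b(-5) + f)*(-377) = (7*(-5) - 9/4)*(-377) = (-35 - 9/4)*(-377) = -149/4*(-377) = 56173/4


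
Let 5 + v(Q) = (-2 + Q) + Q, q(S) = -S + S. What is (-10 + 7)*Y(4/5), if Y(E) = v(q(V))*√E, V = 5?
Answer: 42*√5/5 ≈ 18.783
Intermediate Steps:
q(S) = 0
v(Q) = -7 + 2*Q (v(Q) = -5 + ((-2 + Q) + Q) = -5 + (-2 + 2*Q) = -7 + 2*Q)
Y(E) = -7*√E (Y(E) = (-7 + 2*0)*√E = (-7 + 0)*√E = -7*√E)
(-10 + 7)*Y(4/5) = (-10 + 7)*(-7*2*√5/5) = -(-21)*√(4*(⅕)) = -(-21)*√(⅘) = -(-21)*2*√5/5 = -(-42)*√5/5 = 42*√5/5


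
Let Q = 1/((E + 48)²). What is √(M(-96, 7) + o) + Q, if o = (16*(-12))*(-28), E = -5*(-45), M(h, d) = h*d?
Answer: 1/74529 + 28*√6 ≈ 68.586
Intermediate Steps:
M(h, d) = d*h
E = 225
o = 5376 (o = -192*(-28) = 5376)
Q = 1/74529 (Q = 1/((225 + 48)²) = 1/(273²) = 1/74529 ≈ 1.3418e-5)
√(M(-96, 7) + o) + Q = √(7*(-96) + 5376) + 1/74529 = √(-672 + 5376) + 1/74529 = √4704 + 1/74529 = 28*√6 + 1/74529 = 1/74529 + 28*√6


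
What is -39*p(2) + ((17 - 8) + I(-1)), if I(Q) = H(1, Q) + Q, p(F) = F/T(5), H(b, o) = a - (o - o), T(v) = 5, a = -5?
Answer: -63/5 ≈ -12.600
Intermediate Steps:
H(b, o) = -5 (H(b, o) = -5 - (o - o) = -5 - 1*0 = -5 + 0 = -5)
p(F) = F/5
I(Q) = -5 + Q
-39*p(2) + ((17 - 8) + I(-1)) = -39*2/5 + ((17 - 8) + (-5 - 1)) = -39*⅖ + (9 - 6) = -78/5 + 3 = -63/5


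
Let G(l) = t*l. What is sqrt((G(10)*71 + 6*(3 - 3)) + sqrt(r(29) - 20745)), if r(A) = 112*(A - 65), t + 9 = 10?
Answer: sqrt(710 + 3*I*sqrt(2753)) ≈ 26.807 + 2.9359*I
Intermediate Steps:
t = 1 (t = -9 + 10 = 1)
r(A) = -7280 + 112*A (r(A) = 112*(-65 + A) = -7280 + 112*A)
G(l) = l (G(l) = 1*l = l)
sqrt((G(10)*71 + 6*(3 - 3)) + sqrt(r(29) - 20745)) = sqrt((10*71 + 6*(3 - 3)) + sqrt((-7280 + 112*29) - 20745)) = sqrt((710 + 6*0) + sqrt((-7280 + 3248) - 20745)) = sqrt((710 + 0) + sqrt(-4032 - 20745)) = sqrt(710 + sqrt(-24777)) = sqrt(710 + 3*I*sqrt(2753))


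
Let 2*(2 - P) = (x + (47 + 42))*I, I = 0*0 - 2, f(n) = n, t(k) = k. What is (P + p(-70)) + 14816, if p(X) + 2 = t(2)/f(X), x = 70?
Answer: 524124/35 ≈ 14975.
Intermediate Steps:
I = -2 (I = 0 - 2 = -2)
p(X) = -2 + 2/X
P = 161 (P = 2 - (70 + (47 + 42))*(-2)/2 = 2 - (70 + 89)*(-2)/2 = 2 - 159*(-2)/2 = 2 - ½*(-318) = 2 + 159 = 161)
(P + p(-70)) + 14816 = (161 + (-2 + 2/(-70))) + 14816 = (161 + (-2 + 2*(-1/70))) + 14816 = (161 + (-2 - 1/35)) + 14816 = (161 - 71/35) + 14816 = 5564/35 + 14816 = 524124/35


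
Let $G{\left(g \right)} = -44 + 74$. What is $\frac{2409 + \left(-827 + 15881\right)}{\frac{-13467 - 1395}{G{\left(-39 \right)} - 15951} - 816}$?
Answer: $- \frac{92676141}{4325558} \approx -21.425$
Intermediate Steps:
$G{\left(g \right)} = 30$
$\frac{2409 + \left(-827 + 15881\right)}{\frac{-13467 - 1395}{G{\left(-39 \right)} - 15951} - 816} = \frac{2409 + \left(-827 + 15881\right)}{\frac{-13467 - 1395}{30 - 15951} - 816} = \frac{2409 + 15054}{- \frac{14862}{-15921} - 816} = \frac{17463}{\left(-14862\right) \left(- \frac{1}{15921}\right) - 816} = \frac{17463}{\frac{4954}{5307} - 816} = \frac{17463}{- \frac{4325558}{5307}} = 17463 \left(- \frac{5307}{4325558}\right) = - \frac{92676141}{4325558}$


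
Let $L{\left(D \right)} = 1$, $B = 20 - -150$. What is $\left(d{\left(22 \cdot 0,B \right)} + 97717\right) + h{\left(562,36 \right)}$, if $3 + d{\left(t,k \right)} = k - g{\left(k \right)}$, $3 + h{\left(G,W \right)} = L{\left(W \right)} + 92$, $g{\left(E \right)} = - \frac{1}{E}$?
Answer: $\frac{16655581}{170} \approx 97974.0$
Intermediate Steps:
$B = 170$ ($B = 20 + 150 = 170$)
$h{\left(G,W \right)} = 90$ ($h{\left(G,W \right)} = -3 + \left(1 + 92\right) = -3 + 93 = 90$)
$d{\left(t,k \right)} = -3 + k + \frac{1}{k}$ ($d{\left(t,k \right)} = -3 + \left(k - - \frac{1}{k}\right) = -3 + \left(k + \frac{1}{k}\right) = -3 + k + \frac{1}{k}$)
$\left(d{\left(22 \cdot 0,B \right)} + 97717\right) + h{\left(562,36 \right)} = \left(\left(-3 + 170 + \frac{1}{170}\right) + 97717\right) + 90 = \left(\frac{28391}{170} + 97717\right) + 90 = \frac{16640281}{170} + 90 = \frac{16655581}{170}$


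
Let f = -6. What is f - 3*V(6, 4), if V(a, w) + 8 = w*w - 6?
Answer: -12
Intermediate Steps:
V(a, w) = -14 + w² (V(a, w) = -8 + (w*w - 6) = -8 + (w² - 6) = -8 + (-6 + w²) = -14 + w²)
f - 3*V(6, 4) = -6 - 3*(-14 + 4²) = -6 - 3*(-14 + 16) = -6 - 3*2 = -6 - 6 = -12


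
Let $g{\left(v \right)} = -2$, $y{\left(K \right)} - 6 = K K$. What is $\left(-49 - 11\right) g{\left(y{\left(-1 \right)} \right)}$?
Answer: $120$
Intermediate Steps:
$y{\left(K \right)} = 6 + K^{2}$ ($y{\left(K \right)} = 6 + K K = 6 + K^{2}$)
$\left(-49 - 11\right) g{\left(y{\left(-1 \right)} \right)} = \left(-49 - 11\right) \left(-2\right) = \left(-60\right) \left(-2\right) = 120$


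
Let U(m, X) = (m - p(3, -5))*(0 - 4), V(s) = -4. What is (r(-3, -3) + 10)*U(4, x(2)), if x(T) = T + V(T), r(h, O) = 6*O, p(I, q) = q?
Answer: 288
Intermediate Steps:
x(T) = -4 + T (x(T) = T - 4 = -4 + T)
U(m, X) = -20 - 4*m (U(m, X) = (m - 1*(-5))*(0 - 4) = (m + 5)*(-4) = (5 + m)*(-4) = -20 - 4*m)
(r(-3, -3) + 10)*U(4, x(2)) = (6*(-3) + 10)*(-20 - 4*4) = (-18 + 10)*(-20 - 16) = -8*(-36) = 288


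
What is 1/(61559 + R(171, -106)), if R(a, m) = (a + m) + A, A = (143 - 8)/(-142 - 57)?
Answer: 199/12263041 ≈ 1.6228e-5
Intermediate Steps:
A = -135/199 (A = 135/(-199) = 135*(-1/199) = -135/199 ≈ -0.67839)
R(a, m) = -135/199 + a + m (R(a, m) = (a + m) - 135/199 = -135/199 + a + m)
1/(61559 + R(171, -106)) = 1/(61559 + (-135/199 + 171 - 106)) = 1/(61559 + 12800/199) = 1/(12263041/199) = 199/12263041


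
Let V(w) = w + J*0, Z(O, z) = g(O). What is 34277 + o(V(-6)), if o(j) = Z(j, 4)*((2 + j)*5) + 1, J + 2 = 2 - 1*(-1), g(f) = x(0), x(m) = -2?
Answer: 34318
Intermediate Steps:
g(f) = -2
Z(O, z) = -2
J = 1 (J = -2 + (2 - 1*(-1)) = -2 + (2 + 1) = -2 + 3 = 1)
V(w) = w (V(w) = w + 1*0 = w + 0 = w)
o(j) = -19 - 10*j (o(j) = -2*(2 + j)*5 + 1 = -2*(10 + 5*j) + 1 = (-20 - 10*j) + 1 = -19 - 10*j)
34277 + o(V(-6)) = 34277 + (-19 - 10*(-6)) = 34277 + (-19 + 60) = 34277 + 41 = 34318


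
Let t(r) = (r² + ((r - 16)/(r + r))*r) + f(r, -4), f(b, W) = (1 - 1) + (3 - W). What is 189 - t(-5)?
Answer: 335/2 ≈ 167.50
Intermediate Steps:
f(b, W) = 3 - W (f(b, W) = 0 + (3 - W) = 3 - W)
t(r) = -1 + r² + r/2 (t(r) = (r² + ((r - 16)/(r + r))*r) + (3 - 1*(-4)) = (r² + ((-16 + r)/((2*r)))*r) + (3 + 4) = (r² + ((-16 + r)*(1/(2*r)))*r) + 7 = (r² + ((-16 + r)/(2*r))*r) + 7 = (r² + (-8 + r/2)) + 7 = (-8 + r² + r/2) + 7 = -1 + r² + r/2)
189 - t(-5) = 189 - (-1 + (-5)² + (½)*(-5)) = 189 - (-1 + 25 - 5/2) = 189 - 1*43/2 = 189 - 43/2 = 335/2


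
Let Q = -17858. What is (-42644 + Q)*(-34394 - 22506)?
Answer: 3442563800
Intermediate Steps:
(-42644 + Q)*(-34394 - 22506) = (-42644 - 17858)*(-34394 - 22506) = -60502*(-56900) = 3442563800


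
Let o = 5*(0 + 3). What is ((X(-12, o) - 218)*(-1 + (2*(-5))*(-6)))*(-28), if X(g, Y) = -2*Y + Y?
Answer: 384916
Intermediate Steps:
o = 15 (o = 5*3 = 15)
X(g, Y) = -Y
((X(-12, o) - 218)*(-1 + (2*(-5))*(-6)))*(-28) = ((-1*15 - 218)*(-1 + (2*(-5))*(-6)))*(-28) = ((-15 - 218)*(-1 - 10*(-6)))*(-28) = -233*(-1 + 60)*(-28) = -233*59*(-28) = -13747*(-28) = 384916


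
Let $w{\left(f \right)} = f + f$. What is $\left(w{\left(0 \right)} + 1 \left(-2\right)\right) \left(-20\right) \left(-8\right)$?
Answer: $-320$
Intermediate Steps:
$w{\left(f \right)} = 2 f$
$\left(w{\left(0 \right)} + 1 \left(-2\right)\right) \left(-20\right) \left(-8\right) = \left(2 \cdot 0 + 1 \left(-2\right)\right) \left(-20\right) \left(-8\right) = \left(0 - 2\right) \left(-20\right) \left(-8\right) = \left(-2\right) \left(-20\right) \left(-8\right) = 40 \left(-8\right) = -320$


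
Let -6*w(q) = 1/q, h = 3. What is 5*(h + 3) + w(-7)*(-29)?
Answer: 1231/42 ≈ 29.310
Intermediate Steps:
w(q) = -1/(6*q)
5*(h + 3) + w(-7)*(-29) = 5*(3 + 3) - ⅙/(-7)*(-29) = 5*6 - ⅙*(-⅐)*(-29) = 30 + (1/42)*(-29) = 30 - 29/42 = 1231/42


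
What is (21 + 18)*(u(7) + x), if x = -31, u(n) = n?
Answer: -936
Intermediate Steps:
(21 + 18)*(u(7) + x) = (21 + 18)*(7 - 31) = 39*(-24) = -936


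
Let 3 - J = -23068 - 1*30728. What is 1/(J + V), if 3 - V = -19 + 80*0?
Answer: 1/53821 ≈ 1.8580e-5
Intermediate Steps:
V = 22 (V = 3 - (-19 + 80*0) = 3 - (-19 + 0) = 3 - 1*(-19) = 3 + 19 = 22)
J = 53799 (J = 3 - (-23068 - 1*30728) = 3 - (-23068 - 30728) = 3 - 1*(-53796) = 3 + 53796 = 53799)
1/(J + V) = 1/(53799 + 22) = 1/53821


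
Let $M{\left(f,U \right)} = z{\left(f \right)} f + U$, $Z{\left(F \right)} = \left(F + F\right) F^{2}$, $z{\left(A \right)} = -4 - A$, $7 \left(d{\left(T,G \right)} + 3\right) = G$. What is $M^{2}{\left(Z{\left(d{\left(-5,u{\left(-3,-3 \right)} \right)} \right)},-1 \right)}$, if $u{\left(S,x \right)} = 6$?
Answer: $\frac{1326354413884201}{13841287201} \approx 95826.0$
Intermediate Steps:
$d{\left(T,G \right)} = -3 + \frac{G}{7}$
$Z{\left(F \right)} = 2 F^{3}$ ($Z{\left(F \right)} = 2 F F^{2} = 2 F^{3}$)
$M{\left(f,U \right)} = U + f \left(-4 - f\right)$ ($M{\left(f,U \right)} = \left(-4 - f\right) f + U = f \left(-4 - f\right) + U = U + f \left(-4 - f\right)$)
$M^{2}{\left(Z{\left(d{\left(-5,u{\left(-3,-3 \right)} \right)} \right)},-1 \right)} = \left(-1 - 2 \left(-3 + \frac{1}{7} \cdot 6\right)^{3} \left(4 + 2 \left(-3 + \frac{1}{7} \cdot 6\right)^{3}\right)\right)^{2} = \left(-1 - 2 \left(-3 + \frac{6}{7}\right)^{3} \left(4 + 2 \left(-3 + \frac{6}{7}\right)^{3}\right)\right)^{2} = \left(-1 - 2 \left(- \frac{15}{7}\right)^{3} \left(4 + 2 \left(- \frac{15}{7}\right)^{3}\right)\right)^{2} = \left(-1 - 2 \left(- \frac{3375}{343}\right) \left(4 + 2 \left(- \frac{3375}{343}\right)\right)\right)^{2} = \left(-1 - - \frac{6750 \left(4 - \frac{6750}{343}\right)}{343}\right)^{2} = \left(-1 - \left(- \frac{6750}{343}\right) \left(- \frac{5378}{343}\right)\right)^{2} = \left(-1 - \frac{36301500}{117649}\right)^{2} = \left(- \frac{36419149}{117649}\right)^{2} = \frac{1326354413884201}{13841287201}$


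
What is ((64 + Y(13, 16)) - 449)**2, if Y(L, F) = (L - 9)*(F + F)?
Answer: 66049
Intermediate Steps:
Y(L, F) = 2*F*(-9 + L) (Y(L, F) = (-9 + L)*(2*F) = 2*F*(-9 + L))
((64 + Y(13, 16)) - 449)**2 = ((64 + 2*16*(-9 + 13)) - 449)**2 = ((64 + 2*16*4) - 449)**2 = ((64 + 128) - 449)**2 = (192 - 449)**2 = (-257)**2 = 66049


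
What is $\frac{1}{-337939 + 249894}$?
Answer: $- \frac{1}{88045} \approx -1.1358 \cdot 10^{-5}$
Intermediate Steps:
$\frac{1}{-337939 + 249894} = \frac{1}{-88045} = - \frac{1}{88045}$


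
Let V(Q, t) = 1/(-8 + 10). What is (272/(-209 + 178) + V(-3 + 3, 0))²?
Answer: 263169/3844 ≈ 68.462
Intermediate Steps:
V(Q, t) = ½ (V(Q, t) = 1/2 = ½)
(272/(-209 + 178) + V(-3 + 3, 0))² = (272/(-209 + 178) + ½)² = (272/(-31) + ½)² = (272*(-1/31) + ½)² = (-272/31 + ½)² = (-513/62)² = 263169/3844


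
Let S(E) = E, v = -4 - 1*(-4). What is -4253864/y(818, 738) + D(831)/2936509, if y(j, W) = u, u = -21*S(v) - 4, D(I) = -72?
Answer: 3122877480122/2936509 ≈ 1.0635e+6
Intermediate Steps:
v = 0 (v = -4 + 4 = 0)
u = -4 (u = -21*0 - 4 = 0 - 4 = -4)
y(j, W) = -4
-4253864/y(818, 738) + D(831)/2936509 = -4253864/(-4) - 72/2936509 = -4253864*(-1/4) - 72*1/2936509 = 1063466 - 72/2936509 = 3122877480122/2936509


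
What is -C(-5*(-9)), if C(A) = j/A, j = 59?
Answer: -59/45 ≈ -1.3111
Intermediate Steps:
C(A) = 59/A
-C(-5*(-9)) = -59/((-5*(-9))) = -59/45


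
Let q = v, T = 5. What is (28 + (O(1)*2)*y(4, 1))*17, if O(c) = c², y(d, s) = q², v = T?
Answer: 1326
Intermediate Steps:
v = 5
q = 5
y(d, s) = 25 (y(d, s) = 5² = 25)
(28 + (O(1)*2)*y(4, 1))*17 = (28 + (1²*2)*25)*17 = (28 + (1*2)*25)*17 = (28 + 2*25)*17 = (28 + 50)*17 = 78*17 = 1326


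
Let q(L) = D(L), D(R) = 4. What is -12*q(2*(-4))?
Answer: -48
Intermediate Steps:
q(L) = 4
-12*q(2*(-4)) = -12*4 = -48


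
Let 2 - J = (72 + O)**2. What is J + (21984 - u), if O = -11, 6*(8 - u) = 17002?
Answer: 63272/3 ≈ 21091.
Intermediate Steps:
u = -8477/3 (u = 8 - 1/6*17002 = 8 - 8501/3 = -8477/3 ≈ -2825.7)
J = -3719 (J = 2 - (72 - 11)**2 = 2 - 1*61**2 = 2 - 1*3721 = 2 - 3721 = -3719)
J + (21984 - u) = -3719 + (21984 - 1*(-8477/3)) = -3719 + (21984 + 8477/3) = -3719 + 74429/3 = 63272/3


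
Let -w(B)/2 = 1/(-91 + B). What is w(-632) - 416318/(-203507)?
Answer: 301404928/147135561 ≈ 2.0485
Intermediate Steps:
w(B) = -2/(-91 + B)
w(-632) - 416318/(-203507) = -2/(-91 - 632) - 416318/(-203507) = -2/(-723) - 416318*(-1/203507) = -2*(-1/723) + 416318/203507 = 2/723 + 416318/203507 = 301404928/147135561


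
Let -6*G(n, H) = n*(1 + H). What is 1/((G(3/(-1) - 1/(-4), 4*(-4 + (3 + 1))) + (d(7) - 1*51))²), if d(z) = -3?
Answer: 576/1651225 ≈ 0.00034883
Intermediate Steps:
G(n, H) = -n*(1 + H)/6
1/((G(3/(-1) - 1/(-4), 4*(-4 + (3 + 1))) + (d(7) - 1*51))²) = 1/((-(3/(-1) - 1/(-4))*(1 + 4*(-4 + (3 + 1)))/6 + (-3 - 1*51))²) = 1/((-(3*(-1) - 1*(-¼))*(1 + 4*(-4 + 4))/6 + (-3 - 51))²) = 1/((-(-3 + ¼)*(1 + 4*0)/6 - 54)²) = 1/((-⅙*(-11/4)*(1 + 0) - 54)²) = 1/((-⅙*(-11/4)*1 - 54)²) = 1/((11/24 - 54)²) = 1/((-1285/24)²) = 1/(1651225/576) = 576/1651225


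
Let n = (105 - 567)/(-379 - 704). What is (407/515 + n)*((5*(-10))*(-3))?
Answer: 6787110/37183 ≈ 182.53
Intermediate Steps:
n = 154/361 (n = -462/(-1083) = -462*(-1/1083) = 154/361 ≈ 0.42659)
(407/515 + n)*((5*(-10))*(-3)) = (407/515 + 154/361)*((5*(-10))*(-3)) = (407*(1/515) + 154/361)*(-50*(-3)) = (407/515 + 154/361)*150 = (226237/185915)*150 = 6787110/37183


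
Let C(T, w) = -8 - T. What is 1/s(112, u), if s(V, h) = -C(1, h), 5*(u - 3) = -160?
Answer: ⅑ ≈ 0.11111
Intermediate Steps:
u = -29 (u = 3 + (⅕)*(-160) = 3 - 32 = -29)
s(V, h) = 9 (s(V, h) = -(-8 - 1*1) = -(-8 - 1) = -1*(-9) = 9)
1/s(112, u) = 1/9 = ⅑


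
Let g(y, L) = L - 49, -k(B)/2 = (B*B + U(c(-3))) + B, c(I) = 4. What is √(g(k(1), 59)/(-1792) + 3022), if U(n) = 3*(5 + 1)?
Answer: √37907898/112 ≈ 54.973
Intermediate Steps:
U(n) = 18 (U(n) = 3*6 = 18)
k(B) = -36 - 2*B - 2*B² (k(B) = -2*((B*B + 18) + B) = -2*((B² + 18) + B) = -2*((18 + B²) + B) = -2*(18 + B + B²) = -36 - 2*B - 2*B²)
g(y, L) = -49 + L
√(g(k(1), 59)/(-1792) + 3022) = √((-49 + 59)/(-1792) + 3022) = √(10*(-1/1792) + 3022) = √(-5/896 + 3022) = √(2707707/896) = √37907898/112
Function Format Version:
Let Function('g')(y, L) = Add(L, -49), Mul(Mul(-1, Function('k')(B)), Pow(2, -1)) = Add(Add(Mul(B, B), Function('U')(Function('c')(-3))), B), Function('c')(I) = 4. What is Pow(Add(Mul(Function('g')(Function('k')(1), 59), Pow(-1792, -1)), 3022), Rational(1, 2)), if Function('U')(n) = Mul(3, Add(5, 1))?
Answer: Mul(Rational(1, 112), Pow(37907898, Rational(1, 2))) ≈ 54.973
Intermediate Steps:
Function('U')(n) = 18 (Function('U')(n) = Mul(3, 6) = 18)
Function('k')(B) = Add(-36, Mul(-2, B), Mul(-2, Pow(B, 2))) (Function('k')(B) = Mul(-2, Add(Add(Mul(B, B), 18), B)) = Mul(-2, Add(Add(Pow(B, 2), 18), B)) = Mul(-2, Add(Add(18, Pow(B, 2)), B)) = Mul(-2, Add(18, B, Pow(B, 2))) = Add(-36, Mul(-2, B), Mul(-2, Pow(B, 2))))
Function('g')(y, L) = Add(-49, L)
Pow(Add(Mul(Function('g')(Function('k')(1), 59), Pow(-1792, -1)), 3022), Rational(1, 2)) = Pow(Add(Mul(Add(-49, 59), Pow(-1792, -1)), 3022), Rational(1, 2)) = Pow(Add(Mul(10, Rational(-1, 1792)), 3022), Rational(1, 2)) = Pow(Add(Rational(-5, 896), 3022), Rational(1, 2)) = Pow(Rational(2707707, 896), Rational(1, 2)) = Mul(Rational(1, 112), Pow(37907898, Rational(1, 2)))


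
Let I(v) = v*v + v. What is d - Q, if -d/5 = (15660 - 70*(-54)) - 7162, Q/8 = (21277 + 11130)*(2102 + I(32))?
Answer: -818791838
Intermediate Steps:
I(v) = v + v² (I(v) = v² + v = v + v²)
Q = 818730448 (Q = 8*((21277 + 11130)*(2102 + 32*(1 + 32))) = 8*(32407*(2102 + 32*33)) = 8*(32407*(2102 + 1056)) = 8*(32407*3158) = 8*102341306 = 818730448)
d = -61390 (d = -5*((15660 - 70*(-54)) - 7162) = -5*((15660 + 3780) - 7162) = -5*(19440 - 7162) = -5*12278 = -61390)
d - Q = -61390 - 1*818730448 = -61390 - 818730448 = -818791838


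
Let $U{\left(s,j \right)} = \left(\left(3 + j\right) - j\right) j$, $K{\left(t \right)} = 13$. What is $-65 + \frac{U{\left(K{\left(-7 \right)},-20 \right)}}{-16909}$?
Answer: $- \frac{1099025}{16909} \approx -64.996$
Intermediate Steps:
$U{\left(s,j \right)} = 3 j$
$-65 + \frac{U{\left(K{\left(-7 \right)},-20 \right)}}{-16909} = -65 + \frac{3 \left(-20\right)}{-16909} = -65 - - \frac{60}{16909} = -65 + \frac{60}{16909} = - \frac{1099025}{16909}$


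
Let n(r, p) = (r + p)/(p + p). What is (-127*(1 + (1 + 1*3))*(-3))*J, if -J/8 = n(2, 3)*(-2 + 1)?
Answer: 12700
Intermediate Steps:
n(r, p) = (p + r)/(2*p) (n(r, p) = (p + r)/((2*p)) = (p + r)*(1/(2*p)) = (p + r)/(2*p))
J = 20/3 (J = -8*(½)*(3 + 2)/3*(-2 + 1) = -8*(½)*(⅓)*5*(-1) = -20*(-1)/3 = -8*(-⅚) = 20/3 ≈ 6.6667)
(-127*(1 + (1 + 1*3))*(-3))*J = -127*(1 + (1 + 1*3))*(-3)*(20/3) = -127*(1 + (1 + 3))*(-3)*(20/3) = -127*(1 + 4)*(-3)*(20/3) = -635*(-3)*(20/3) = -127*(-15)*(20/3) = 1905*(20/3) = 12700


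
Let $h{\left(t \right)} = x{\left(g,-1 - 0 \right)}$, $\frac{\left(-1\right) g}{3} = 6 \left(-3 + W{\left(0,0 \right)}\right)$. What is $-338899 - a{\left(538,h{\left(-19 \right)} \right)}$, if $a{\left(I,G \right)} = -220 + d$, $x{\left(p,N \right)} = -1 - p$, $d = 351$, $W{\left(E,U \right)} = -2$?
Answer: $-339030$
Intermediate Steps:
$g = 90$ ($g = - 3 \cdot 6 \left(-3 - 2\right) = - 3 \cdot 6 \left(-5\right) = \left(-3\right) \left(-30\right) = 90$)
$h{\left(t \right)} = -91$ ($h{\left(t \right)} = -1 - 90 = -91$)
$a{\left(I,G \right)} = 131$ ($a{\left(I,G \right)} = -220 + 351 = 131$)
$-338899 - a{\left(538,h{\left(-19 \right)} \right)} = -338899 - 131 = -339030$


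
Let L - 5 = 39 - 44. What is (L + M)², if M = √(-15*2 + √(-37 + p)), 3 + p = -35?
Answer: -30 + 5*I*√3 ≈ -30.0 + 8.6602*I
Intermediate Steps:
p = -38 (p = -3 - 35 = -38)
M = √(-30 + 5*I*√3) (M = √(-15*2 + √(-37 - 38)) = √(-30 + √(-75)) = √(-30 + 5*I*√3) ≈ 0.78262 + 5.5329*I)
L = 0 (L = 5 + (39 - 44) = 5 - 5 = 0)
(L + M)² = (0 + √(-30 + 5*I*√3))² = (√(-30 + 5*I*√3))² = -30 + 5*I*√3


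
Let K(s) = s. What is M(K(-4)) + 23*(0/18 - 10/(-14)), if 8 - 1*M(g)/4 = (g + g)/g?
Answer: 283/7 ≈ 40.429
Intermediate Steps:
M(g) = 24 (M(g) = 32 - 4*(g + g)/g = 32 - 4*2*g/g = 32 - 4*2 = 32 - 8 = 24)
M(K(-4)) + 23*(0/18 - 10/(-14)) = 24 + 23*(0/18 - 10/(-14)) = 24 + 23*(0*(1/18) - 10*(-1/14)) = 24 + 23*(0 + 5/7) = 24 + 23*(5/7) = 24 + 115/7 = 283/7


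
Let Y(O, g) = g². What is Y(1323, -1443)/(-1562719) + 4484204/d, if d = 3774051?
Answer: -850963130023/5897781204669 ≈ -0.14429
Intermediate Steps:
Y(1323, -1443)/(-1562719) + 4484204/d = (-1443)²/(-1562719) + 4484204/3774051 = 2082249*(-1/1562719) + 4484204*(1/3774051) = -2082249/1562719 + 4484204/3774051 = -850963130023/5897781204669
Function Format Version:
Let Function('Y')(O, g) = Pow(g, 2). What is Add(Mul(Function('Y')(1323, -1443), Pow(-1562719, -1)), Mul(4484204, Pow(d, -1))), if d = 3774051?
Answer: Rational(-850963130023, 5897781204669) ≈ -0.14429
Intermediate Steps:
Add(Mul(Function('Y')(1323, -1443), Pow(-1562719, -1)), Mul(4484204, Pow(d, -1))) = Add(Mul(Pow(-1443, 2), Pow(-1562719, -1)), Mul(4484204, Pow(3774051, -1))) = Add(Mul(2082249, Rational(-1, 1562719)), Mul(4484204, Rational(1, 3774051))) = Add(Rational(-2082249, 1562719), Rational(4484204, 3774051)) = Rational(-850963130023, 5897781204669)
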